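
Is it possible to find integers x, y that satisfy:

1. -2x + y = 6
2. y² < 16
Yes

Take x = -3, y = 0. Substituting into each constraint:
  (1) -2(-3) + 0 = 6 ✓
  (2) y² = (0)² = 0, and 0 < 16 ✓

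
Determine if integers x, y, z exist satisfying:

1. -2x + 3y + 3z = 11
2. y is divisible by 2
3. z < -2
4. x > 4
Yes

Take x = 5, y = 10, z = -3. Substituting into each constraint:
  (1) -2(5) + 3(10) + 3(-3) = 11 ✓
  (2) 10 = 2 × 5, remainder 0 ✓
  (3) -3 < -2 ✓
  (4) 5 > 4 ✓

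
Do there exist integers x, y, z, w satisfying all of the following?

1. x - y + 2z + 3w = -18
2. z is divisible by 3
Yes

Take x = 0, y = 0, z = 0, w = -6. Substituting into each constraint:
  (1) 0 + 0 + 2(0) + 3(-6) = -18 ✓
  (2) 0 = 3 × 0, remainder 0 ✓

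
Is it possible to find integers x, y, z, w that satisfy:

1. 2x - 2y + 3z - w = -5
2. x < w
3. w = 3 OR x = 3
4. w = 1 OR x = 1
Yes

Take x = 1, y = 2, z = 0, w = 3. Substituting into each constraint:
  (1) 2(1) - 2(2) + 3(0) + (-3) = -5 ✓
  (2) 1 < 3 ✓
  (3) w = 3, target 3 ✓ (first branch holds)
  (4) x = 1, target 1 ✓ (second branch holds)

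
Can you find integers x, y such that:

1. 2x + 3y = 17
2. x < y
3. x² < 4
Yes

Take x = 1, y = 5. Substituting into each constraint:
  (1) 2(1) + 3(5) = 17 ✓
  (2) 1 < 5 ✓
  (3) x² = (1)² = 1, and 1 < 4 ✓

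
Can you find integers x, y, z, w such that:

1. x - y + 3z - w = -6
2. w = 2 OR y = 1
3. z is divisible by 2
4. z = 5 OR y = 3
Yes

Take x = -13, y = 3, z = 4, w = 2. Substituting into each constraint:
  (1) (-13) + (-3) + 3(4) + (-2) = -6 ✓
  (2) w = 2, target 2 ✓ (first branch holds)
  (3) 4 = 2 × 2, remainder 0 ✓
  (4) y = 3, target 3 ✓ (second branch holds)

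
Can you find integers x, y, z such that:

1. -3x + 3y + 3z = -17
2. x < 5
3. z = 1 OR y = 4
No

Even the single constraint (-3x + 3y + 3z = -17) is infeasible over the integers.

  - -3x + 3y + 3z = -17: every term on the left is divisible by 3, so the LHS ≡ 0 (mod 3), but the RHS -17 is not — no integer solution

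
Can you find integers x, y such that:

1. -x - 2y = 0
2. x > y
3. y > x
No

A contradictory subset is {x > y, y > x}. No integer assignment can satisfy these jointly:

  - x > y: bounds one variable relative to another variable
  - y > x: bounds one variable relative to another variable

Direct contradiction: x > y and y > x cannot both hold.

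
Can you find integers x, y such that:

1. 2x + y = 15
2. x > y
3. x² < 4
No

The full constraint system is jointly infeasible over the integers. Each constraint and what it forces:

  - 2x + y = 15: is a linear equation tying the variables together
  - x > y: bounds one variable relative to another variable
  - x² < 4: restricts x to |x| ≤ 1

Propagating the comparison: y < x and x ≤ 1 give y ≤ 0. Range argument: with x ∈ [-1, 1], y ∈ [−∞, 0], the left side of the equation is at most 2, but the right side is 15 > 2. No integer solution exists.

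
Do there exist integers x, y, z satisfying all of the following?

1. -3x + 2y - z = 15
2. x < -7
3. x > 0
No

A contradictory subset is {x < -7, x > 0}. No integer assignment can satisfy these jointly:

  - x < -7: bounds one variable relative to a constant
  - x > 0: bounds one variable relative to a constant

Direct contradiction: the bounds on x require x ≥ 1 and x ≤ -8 simultaneously, which is empty.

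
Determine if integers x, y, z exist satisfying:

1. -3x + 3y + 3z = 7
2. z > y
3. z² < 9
No

Even the single constraint (-3x + 3y + 3z = 7) is infeasible over the integers.

  - -3x + 3y + 3z = 7: every term on the left is divisible by 3, so the LHS ≡ 0 (mod 3), but the RHS 7 is not — no integer solution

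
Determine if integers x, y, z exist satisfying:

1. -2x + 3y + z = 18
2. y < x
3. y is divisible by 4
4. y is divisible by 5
Yes

Take x = 1, y = 0, z = 20. Substituting into each constraint:
  (1) -2(1) + 3(0) + 20 = 18 ✓
  (2) 0 < 1 ✓
  (3) 0 = 4 × 0, remainder 0 ✓
  (4) 0 = 5 × 0, remainder 0 ✓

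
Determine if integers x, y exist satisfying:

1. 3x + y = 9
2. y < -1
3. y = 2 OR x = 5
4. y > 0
No

A contradictory subset is {y < -1, y > 0}. No integer assignment can satisfy these jointly:

  - y < -1: bounds one variable relative to a constant
  - y > 0: bounds one variable relative to a constant

Direct contradiction: the bounds on y require y ≥ 1 and y ≤ -2 simultaneously, which is empty.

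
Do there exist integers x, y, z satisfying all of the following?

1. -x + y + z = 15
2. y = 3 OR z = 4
Yes

Take x = 0, y = 3, z = 12. Substituting into each constraint:
  (1) 0 + 3 + 12 = 15 ✓
  (2) y = 3, target 3 ✓ (first branch holds)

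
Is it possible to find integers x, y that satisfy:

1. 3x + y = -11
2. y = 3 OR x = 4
Yes

Take x = 4, y = -23. Substituting into each constraint:
  (1) 3(4) + (-23) = -11 ✓
  (2) x = 4, target 4 ✓ (second branch holds)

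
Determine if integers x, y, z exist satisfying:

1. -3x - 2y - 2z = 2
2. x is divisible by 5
Yes

Take x = 0, y = -1, z = 0. Substituting into each constraint:
  (1) -3(0) - 2(-1) - 2(0) = 2 ✓
  (2) 0 = 5 × 0, remainder 0 ✓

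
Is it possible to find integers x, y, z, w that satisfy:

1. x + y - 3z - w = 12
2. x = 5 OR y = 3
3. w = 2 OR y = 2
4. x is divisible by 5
Yes

Take x = 5, y = 2, z = 0, w = -5. Substituting into each constraint:
  (1) 5 + 2 - 3(0) + 5 = 12 ✓
  (2) x = 5, target 5 ✓ (first branch holds)
  (3) y = 2, target 2 ✓ (second branch holds)
  (4) 5 = 5 × 1, remainder 0 ✓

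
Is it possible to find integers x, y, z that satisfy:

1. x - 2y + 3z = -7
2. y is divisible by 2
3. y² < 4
Yes

Take x = -7, y = 0, z = 0. Substituting into each constraint:
  (1) (-7) - 2(0) + 3(0) = -7 ✓
  (2) 0 = 2 × 0, remainder 0 ✓
  (3) y² = (0)² = 0, and 0 < 4 ✓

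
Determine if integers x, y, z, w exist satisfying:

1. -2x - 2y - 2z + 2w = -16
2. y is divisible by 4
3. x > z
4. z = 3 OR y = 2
Yes

Take x = 4, y = 4, z = 3, w = 3. Substituting into each constraint:
  (1) -2(4) - 2(4) - 2(3) + 2(3) = -16 ✓
  (2) 4 = 4 × 1, remainder 0 ✓
  (3) 4 > 3 ✓
  (4) z = 3, target 3 ✓ (first branch holds)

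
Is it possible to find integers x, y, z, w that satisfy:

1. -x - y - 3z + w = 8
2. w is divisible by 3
Yes

Take x = -8, y = 0, z = 0, w = 0. Substituting into each constraint:
  (1) 8 + 0 - 3(0) + 0 = 8 ✓
  (2) 0 = 3 × 0, remainder 0 ✓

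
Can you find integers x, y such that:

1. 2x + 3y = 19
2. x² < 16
Yes

Take x = 2, y = 5. Substituting into each constraint:
  (1) 2(2) + 3(5) = 19 ✓
  (2) x² = (2)² = 4, and 4 < 16 ✓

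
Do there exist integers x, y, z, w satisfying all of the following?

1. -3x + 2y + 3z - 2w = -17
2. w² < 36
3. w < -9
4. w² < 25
No

A contradictory subset is {w < -9, w² < 25}. No integer assignment can satisfy these jointly:

  - w < -9: bounds one variable relative to a constant
  - w² < 25: restricts w to |w| ≤ 4

Direct contradiction: the bounds on w require w ≥ -4 and w ≤ -10 simultaneously, which is empty.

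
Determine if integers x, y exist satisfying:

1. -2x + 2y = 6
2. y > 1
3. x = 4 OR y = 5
Yes

Take x = 4, y = 7. Substituting into each constraint:
  (1) -2(4) + 2(7) = 6 ✓
  (2) 7 > 1 ✓
  (3) x = 4, target 4 ✓ (first branch holds)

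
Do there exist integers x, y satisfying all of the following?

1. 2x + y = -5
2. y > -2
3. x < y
Yes

Take x = -2, y = -1. Substituting into each constraint:
  (1) 2(-2) + (-1) = -5 ✓
  (2) -1 > -2 ✓
  (3) -2 < -1 ✓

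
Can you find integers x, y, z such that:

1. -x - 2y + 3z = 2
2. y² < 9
Yes

Take x = -2, y = 0, z = 0. Substituting into each constraint:
  (1) 2 - 2(0) + 3(0) = 2 ✓
  (2) y² = (0)² = 0, and 0 < 9 ✓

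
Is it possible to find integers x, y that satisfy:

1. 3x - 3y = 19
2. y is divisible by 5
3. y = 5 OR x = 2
No

Even the single constraint (3x - 3y = 19) is infeasible over the integers.

  - 3x - 3y = 19: every term on the left is divisible by 3, so the LHS ≡ 0 (mod 3), but the RHS 19 is not — no integer solution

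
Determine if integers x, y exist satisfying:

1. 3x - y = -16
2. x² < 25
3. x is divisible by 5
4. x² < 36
Yes

Take x = 0, y = 16. Substituting into each constraint:
  (1) 3(0) + (-16) = -16 ✓
  (2) x² = (0)² = 0, and 0 < 25 ✓
  (3) 0 = 5 × 0, remainder 0 ✓
  (4) x² = (0)² = 0, and 0 < 36 ✓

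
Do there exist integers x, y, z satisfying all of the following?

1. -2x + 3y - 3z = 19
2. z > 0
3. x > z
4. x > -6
Yes

Take x = 4, y = 12, z = 3. Substituting into each constraint:
  (1) -2(4) + 3(12) - 3(3) = 19 ✓
  (2) 3 > 0 ✓
  (3) 4 > 3 ✓
  (4) 4 > -6 ✓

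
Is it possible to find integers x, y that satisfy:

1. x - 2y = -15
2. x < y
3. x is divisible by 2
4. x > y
No

A contradictory subset is {x < y, x > y}. No integer assignment can satisfy these jointly:

  - x < y: bounds one variable relative to another variable
  - x > y: bounds one variable relative to another variable

Direct contradiction: y > x and x > y cannot both hold.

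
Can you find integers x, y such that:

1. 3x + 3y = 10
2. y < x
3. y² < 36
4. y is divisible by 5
No

Even the single constraint (3x + 3y = 10) is infeasible over the integers.

  - 3x + 3y = 10: every term on the left is divisible by 3, so the LHS ≡ 0 (mod 3), but the RHS 10 is not — no integer solution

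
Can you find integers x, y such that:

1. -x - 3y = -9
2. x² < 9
Yes

Take x = 0, y = 3. Substituting into each constraint:
  (1) 0 - 3(3) = -9 ✓
  (2) x² = (0)² = 0, and 0 < 9 ✓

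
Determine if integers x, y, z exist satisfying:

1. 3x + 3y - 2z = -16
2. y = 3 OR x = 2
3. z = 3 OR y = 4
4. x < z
Yes

Take x = 2, y = 4, z = 17. Substituting into each constraint:
  (1) 3(2) + 3(4) - 2(17) = -16 ✓
  (2) x = 2, target 2 ✓ (second branch holds)
  (3) y = 4, target 4 ✓ (second branch holds)
  (4) 2 < 17 ✓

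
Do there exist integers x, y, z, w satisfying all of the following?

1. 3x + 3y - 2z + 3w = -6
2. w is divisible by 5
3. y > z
Yes

Take x = -3, y = 1, z = 0, w = 0. Substituting into each constraint:
  (1) 3(-3) + 3(1) - 2(0) + 3(0) = -6 ✓
  (2) 0 = 5 × 0, remainder 0 ✓
  (3) 1 > 0 ✓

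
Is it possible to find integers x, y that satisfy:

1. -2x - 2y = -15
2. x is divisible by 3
No

Even the single constraint (-2x - 2y = -15) is infeasible over the integers.

  - -2x - 2y = -15: every term on the left is divisible by 2, so the LHS ≡ 0 (mod 2), but the RHS -15 is not — no integer solution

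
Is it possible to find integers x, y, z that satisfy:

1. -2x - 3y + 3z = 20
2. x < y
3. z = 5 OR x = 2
Yes

Take x = -4, y = 1, z = 5. Substituting into each constraint:
  (1) -2(-4) - 3(1) + 3(5) = 20 ✓
  (2) -4 < 1 ✓
  (3) z = 5, target 5 ✓ (first branch holds)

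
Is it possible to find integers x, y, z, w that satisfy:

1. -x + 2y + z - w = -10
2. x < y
Yes

Take x = 0, y = 1, z = -12, w = 0. Substituting into each constraint:
  (1) 0 + 2(1) + (-12) + 0 = -10 ✓
  (2) 0 < 1 ✓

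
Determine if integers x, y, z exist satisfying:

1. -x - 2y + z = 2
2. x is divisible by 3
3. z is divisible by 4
Yes

Take x = 0, y = -1, z = 0. Substituting into each constraint:
  (1) 0 - 2(-1) + 0 = 2 ✓
  (2) 0 = 3 × 0, remainder 0 ✓
  (3) 0 = 4 × 0, remainder 0 ✓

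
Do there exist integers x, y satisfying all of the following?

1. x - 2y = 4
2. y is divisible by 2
Yes

Take x = 4, y = 0. Substituting into each constraint:
  (1) 4 - 2(0) = 4 ✓
  (2) 0 = 2 × 0, remainder 0 ✓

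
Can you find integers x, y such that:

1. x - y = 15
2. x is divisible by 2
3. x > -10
Yes

Take x = 0, y = -15. Substituting into each constraint:
  (1) 0 + 15 = 15 ✓
  (2) 0 = 2 × 0, remainder 0 ✓
  (3) 0 > -10 ✓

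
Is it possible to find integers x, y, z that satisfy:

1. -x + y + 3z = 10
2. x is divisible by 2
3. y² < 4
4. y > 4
No

A contradictory subset is {y² < 4, y > 4}. No integer assignment can satisfy these jointly:

  - y² < 4: restricts y to |y| ≤ 1
  - y > 4: bounds one variable relative to a constant

Direct contradiction: the bounds on y require y ≥ 5 and y ≤ 1 simultaneously, which is empty.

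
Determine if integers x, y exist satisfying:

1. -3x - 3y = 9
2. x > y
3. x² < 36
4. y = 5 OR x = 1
Yes

Take x = 1, y = -4. Substituting into each constraint:
  (1) -3(1) - 3(-4) = 9 ✓
  (2) 1 > -4 ✓
  (3) x² = (1)² = 1, and 1 < 36 ✓
  (4) x = 1, target 1 ✓ (second branch holds)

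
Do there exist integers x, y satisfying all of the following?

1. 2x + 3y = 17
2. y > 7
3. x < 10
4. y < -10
No

A contradictory subset is {y > 7, y < -10}. No integer assignment can satisfy these jointly:

  - y > 7: bounds one variable relative to a constant
  - y < -10: bounds one variable relative to a constant

Direct contradiction: the bounds on y require y ≥ 8 and y ≤ -11 simultaneously, which is empty.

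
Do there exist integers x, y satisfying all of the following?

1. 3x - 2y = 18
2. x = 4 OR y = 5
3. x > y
Yes

Take x = 4, y = -3. Substituting into each constraint:
  (1) 3(4) - 2(-3) = 18 ✓
  (2) x = 4, target 4 ✓ (first branch holds)
  (3) 4 > -3 ✓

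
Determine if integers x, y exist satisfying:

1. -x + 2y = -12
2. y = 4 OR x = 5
Yes

Take x = 20, y = 4. Substituting into each constraint:
  (1) (-20) + 2(4) = -12 ✓
  (2) y = 4, target 4 ✓ (first branch holds)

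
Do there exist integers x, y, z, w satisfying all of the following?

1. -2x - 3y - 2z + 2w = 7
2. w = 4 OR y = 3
Yes

Take x = -3, y = 3, z = 0, w = 5. Substituting into each constraint:
  (1) -2(-3) - 3(3) - 2(0) + 2(5) = 7 ✓
  (2) y = 3, target 3 ✓ (second branch holds)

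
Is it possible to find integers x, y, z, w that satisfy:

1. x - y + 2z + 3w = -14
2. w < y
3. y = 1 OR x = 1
Yes

Take x = 1, y = 0, z = -6, w = -1. Substituting into each constraint:
  (1) 1 + 0 + 2(-6) + 3(-1) = -14 ✓
  (2) -1 < 0 ✓
  (3) x = 1, target 1 ✓ (second branch holds)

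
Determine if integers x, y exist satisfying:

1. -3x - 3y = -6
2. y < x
Yes

Take x = 2, y = 0. Substituting into each constraint:
  (1) -3(2) - 3(0) = -6 ✓
  (2) 0 < 2 ✓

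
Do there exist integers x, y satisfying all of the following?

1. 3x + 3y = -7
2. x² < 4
No

Even the single constraint (3x + 3y = -7) is infeasible over the integers.

  - 3x + 3y = -7: every term on the left is divisible by 3, so the LHS ≡ 0 (mod 3), but the RHS -7 is not — no integer solution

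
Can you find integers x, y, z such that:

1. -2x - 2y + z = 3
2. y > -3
Yes

Take x = 0, y = -1, z = 1. Substituting into each constraint:
  (1) -2(0) - 2(-1) + 1 = 3 ✓
  (2) -1 > -3 ✓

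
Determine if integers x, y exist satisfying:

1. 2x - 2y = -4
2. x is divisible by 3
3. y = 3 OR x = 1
No

The full constraint system is jointly infeasible over the integers. Each constraint and what it forces:

  - 2x - 2y = -4: is a linear equation tying the variables together
  - x is divisible by 3: restricts x to multiples of 3
  - y = 3 OR x = 1: forces a choice: either y = 3 or x = 1

Split on the disjunction (y = 3 OR x = 1):
  • If y = 3: with y = 3, writing x = 3x', every remaining term of the linear equation is divisible by 6, so the left side is ≡ 0 (mod 6); but the right side 2 ≡ 2 (mod 6). No integers can satisfy it.
  • If x = 1: this contradicts the divisibility constraint — 1 is not a multiple of 3.
Both branches are infeasible, so the system has no integer solution.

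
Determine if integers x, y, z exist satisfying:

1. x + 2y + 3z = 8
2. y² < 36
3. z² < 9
Yes

Take x = 0, y = 4, z = 0. Substituting into each constraint:
  (1) 0 + 2(4) + 3(0) = 8 ✓
  (2) y² = (4)² = 16, and 16 < 36 ✓
  (3) z² = (0)² = 0, and 0 < 9 ✓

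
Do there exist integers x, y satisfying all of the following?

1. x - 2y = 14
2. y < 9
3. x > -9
Yes

Take x = 14, y = 0. Substituting into each constraint:
  (1) 14 - 2(0) = 14 ✓
  (2) 0 < 9 ✓
  (3) 14 > -9 ✓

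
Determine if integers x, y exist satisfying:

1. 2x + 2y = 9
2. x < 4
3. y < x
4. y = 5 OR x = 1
No

Even the single constraint (2x + 2y = 9) is infeasible over the integers.

  - 2x + 2y = 9: every term on the left is divisible by 2, so the LHS ≡ 0 (mod 2), but the RHS 9 is not — no integer solution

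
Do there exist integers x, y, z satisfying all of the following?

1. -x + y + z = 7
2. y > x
Yes

Take x = 0, y = 1, z = 6. Substituting into each constraint:
  (1) 0 + 1 + 6 = 7 ✓
  (2) 1 > 0 ✓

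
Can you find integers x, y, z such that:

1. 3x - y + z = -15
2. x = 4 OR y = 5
Yes

Take x = 4, y = 0, z = -27. Substituting into each constraint:
  (1) 3(4) + 0 + (-27) = -15 ✓
  (2) x = 4, target 4 ✓ (first branch holds)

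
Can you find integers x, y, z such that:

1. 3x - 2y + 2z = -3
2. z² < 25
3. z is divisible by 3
Yes

Take x = -1, y = 0, z = 0. Substituting into each constraint:
  (1) 3(-1) - 2(0) + 2(0) = -3 ✓
  (2) z² = (0)² = 0, and 0 < 25 ✓
  (3) 0 = 3 × 0, remainder 0 ✓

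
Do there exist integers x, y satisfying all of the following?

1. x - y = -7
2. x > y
No

The full constraint system is jointly infeasible over the integers. Each constraint and what it forces:

  - x - y = -7: is a linear equation tying the variables together
  - x > y: bounds one variable relative to another variable

From the equation, x − y = -7, i.e. x − y = -7; but x > y requires x − y ≥ 1. Contradiction.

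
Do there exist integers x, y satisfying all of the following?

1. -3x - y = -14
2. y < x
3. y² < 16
Yes

Take x = 4, y = 2. Substituting into each constraint:
  (1) -3(4) + (-2) = -14 ✓
  (2) 2 < 4 ✓
  (3) y² = (2)² = 4, and 4 < 16 ✓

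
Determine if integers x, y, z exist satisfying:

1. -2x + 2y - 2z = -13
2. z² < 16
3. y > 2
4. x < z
No

Even the single constraint (-2x + 2y - 2z = -13) is infeasible over the integers.

  - -2x + 2y - 2z = -13: every term on the left is divisible by 2, so the LHS ≡ 0 (mod 2), but the RHS -13 is not — no integer solution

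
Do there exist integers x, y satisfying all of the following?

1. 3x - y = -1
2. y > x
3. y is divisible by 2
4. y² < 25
Yes

Take x = 1, y = 4. Substituting into each constraint:
  (1) 3(1) + (-4) = -1 ✓
  (2) 4 > 1 ✓
  (3) 4 = 2 × 2, remainder 0 ✓
  (4) y² = (4)² = 16, and 16 < 25 ✓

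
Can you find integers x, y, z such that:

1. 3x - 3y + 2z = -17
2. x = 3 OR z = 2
Yes

Take x = 0, y = 7, z = 2. Substituting into each constraint:
  (1) 3(0) - 3(7) + 2(2) = -17 ✓
  (2) z = 2, target 2 ✓ (second branch holds)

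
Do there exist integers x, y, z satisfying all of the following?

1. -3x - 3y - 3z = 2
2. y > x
No

Even the single constraint (-3x - 3y - 3z = 2) is infeasible over the integers.

  - -3x - 3y - 3z = 2: every term on the left is divisible by 3, so the LHS ≡ 0 (mod 3), but the RHS 2 is not — no integer solution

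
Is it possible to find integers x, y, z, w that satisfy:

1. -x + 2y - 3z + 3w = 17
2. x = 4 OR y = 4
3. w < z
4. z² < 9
Yes

Take x = -12, y = 4, z = 0, w = -1. Substituting into each constraint:
  (1) 12 + 2(4) - 3(0) + 3(-1) = 17 ✓
  (2) y = 4, target 4 ✓ (second branch holds)
  (3) -1 < 0 ✓
  (4) z² = (0)² = 0, and 0 < 9 ✓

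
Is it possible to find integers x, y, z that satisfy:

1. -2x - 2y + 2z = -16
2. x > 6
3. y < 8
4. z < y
Yes

Take x = 7, y = 1, z = 0. Substituting into each constraint:
  (1) -2(7) - 2(1) + 2(0) = -16 ✓
  (2) 7 > 6 ✓
  (3) 1 < 8 ✓
  (4) 0 < 1 ✓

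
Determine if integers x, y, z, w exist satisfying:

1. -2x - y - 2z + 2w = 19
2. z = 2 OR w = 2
Yes

Take x = 0, y = -23, z = 2, w = 0. Substituting into each constraint:
  (1) -2(0) + 23 - 2(2) + 2(0) = 19 ✓
  (2) z = 2, target 2 ✓ (first branch holds)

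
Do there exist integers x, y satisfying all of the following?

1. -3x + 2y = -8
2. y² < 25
Yes

Take x = 0, y = -4. Substituting into each constraint:
  (1) -3(0) + 2(-4) = -8 ✓
  (2) y² = (-4)² = 16, and 16 < 25 ✓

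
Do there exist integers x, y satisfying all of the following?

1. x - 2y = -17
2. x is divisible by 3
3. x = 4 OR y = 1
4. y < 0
No

A contradictory subset is {x - 2y = -17, x = 4 OR y = 1, y < 0}. No integer assignment can satisfy these jointly:

  - x - 2y = -17: is a linear equation tying the variables together
  - x = 4 OR y = 1: forces a choice: either x = 4 or y = 1
  - y < 0: bounds one variable relative to a constant

Split on the disjunction (x = 4 OR y = 1):
  • If x = 4: with x = 4, every remaining term of the linear equation is divisible by 2, so the left side is ≡ 0 (mod 2); but the right side -21 ≡ 1 (mod 2). No integers can satisfy it.
  • If y = 1: this contradicts the bound y ≤ -1.
Both branches are infeasible, so the system has no integer solution.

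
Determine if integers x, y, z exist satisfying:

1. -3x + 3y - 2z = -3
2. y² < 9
Yes

Take x = 1, y = 0, z = 0. Substituting into each constraint:
  (1) -3(1) + 3(0) - 2(0) = -3 ✓
  (2) y² = (0)² = 0, and 0 < 9 ✓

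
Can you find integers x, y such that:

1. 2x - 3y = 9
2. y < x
Yes

Take x = 0, y = -3. Substituting into each constraint:
  (1) 2(0) - 3(-3) = 9 ✓
  (2) -3 < 0 ✓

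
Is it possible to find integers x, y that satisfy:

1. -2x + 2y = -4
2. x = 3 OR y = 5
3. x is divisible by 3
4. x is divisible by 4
No

The full constraint system is jointly infeasible over the integers. Each constraint and what it forces:

  - -2x + 2y = -4: is a linear equation tying the variables together
  - x = 3 OR y = 5: forces a choice: either x = 3 or y = 5
  - x is divisible by 3: restricts x to multiples of 3
  - x is divisible by 4: restricts x to multiples of 4

Split on the disjunction (x = 3 OR y = 5):
  • If x = 3: this contradicts the divisibility constraint — 3 is not a multiple of 4.
  • If y = 5: with y = 5, writing x = 4x', every remaining term of the linear equation is divisible by 8, so the left side is ≡ 0 (mod 8); but the right side -14 ≡ 2 (mod 8). No integers can satisfy it.
Both branches are infeasible, so the system has no integer solution.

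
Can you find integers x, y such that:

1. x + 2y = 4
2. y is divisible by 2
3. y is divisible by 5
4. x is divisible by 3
Yes

Take x = -36, y = 20. Substituting into each constraint:
  (1) (-36) + 2(20) = 4 ✓
  (2) 20 = 2 × 10, remainder 0 ✓
  (3) 20 = 5 × 4, remainder 0 ✓
  (4) -36 = 3 × -12, remainder 0 ✓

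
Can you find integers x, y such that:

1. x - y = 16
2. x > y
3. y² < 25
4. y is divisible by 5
Yes

Take x = 16, y = 0. Substituting into each constraint:
  (1) 16 + 0 = 16 ✓
  (2) 16 > 0 ✓
  (3) y² = (0)² = 0, and 0 < 25 ✓
  (4) 0 = 5 × 0, remainder 0 ✓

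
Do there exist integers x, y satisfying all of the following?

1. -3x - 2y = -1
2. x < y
Yes

Take x = -1, y = 2. Substituting into each constraint:
  (1) -3(-1) - 2(2) = -1 ✓
  (2) -1 < 2 ✓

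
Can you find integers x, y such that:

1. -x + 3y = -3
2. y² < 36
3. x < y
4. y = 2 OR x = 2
No

A contradictory subset is {-x + 3y = -3, x < y, y = 2 OR x = 2}. No integer assignment can satisfy these jointly:

  - -x + 3y = -3: is a linear equation tying the variables together
  - x < y: bounds one variable relative to another variable
  - y = 2 OR x = 2: forces a choice: either y = 2 or x = 2

Split on the disjunction (y = 2 OR x = 2):
  • If y = 2: the equation forces x = 9, giving (y, x) = (2, 9), which violates y > x.
  • If x = 2: with x = 2, every remaining term of the linear equation is divisible by 3, so the left side is ≡ 0 (mod 3); but the right side -1 ≡ 2 (mod 3). No integers can satisfy it.
Both branches are infeasible, so the system has no integer solution.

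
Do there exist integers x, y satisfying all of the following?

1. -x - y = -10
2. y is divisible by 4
Yes

Take x = 10, y = 0. Substituting into each constraint:
  (1) (-10) + 0 = -10 ✓
  (2) 0 = 4 × 0, remainder 0 ✓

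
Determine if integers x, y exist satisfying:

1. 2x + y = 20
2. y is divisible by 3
Yes

Take x = 10, y = 0. Substituting into each constraint:
  (1) 2(10) + 0 = 20 ✓
  (2) 0 = 3 × 0, remainder 0 ✓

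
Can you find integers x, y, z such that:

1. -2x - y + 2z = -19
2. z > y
Yes

Take x = 10, y = -1, z = 0. Substituting into each constraint:
  (1) -2(10) + 1 + 2(0) = -19 ✓
  (2) 0 > -1 ✓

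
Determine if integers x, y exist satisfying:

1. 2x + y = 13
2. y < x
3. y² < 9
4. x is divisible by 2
Yes

Take x = 6, y = 1. Substituting into each constraint:
  (1) 2(6) + 1 = 13 ✓
  (2) 1 < 6 ✓
  (3) y² = (1)² = 1, and 1 < 9 ✓
  (4) 6 = 2 × 3, remainder 0 ✓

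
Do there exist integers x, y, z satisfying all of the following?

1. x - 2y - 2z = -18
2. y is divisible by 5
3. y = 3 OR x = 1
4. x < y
No

A contradictory subset is {x - 2y - 2z = -18, y is divisible by 5, y = 3 OR x = 1}. No integer assignment can satisfy these jointly:

  - x - 2y - 2z = -18: is a linear equation tying the variables together
  - y is divisible by 5: restricts y to multiples of 5
  - y = 3 OR x = 1: forces a choice: either y = 3 or x = 1

Split on the disjunction (y = 3 OR x = 1):
  • If y = 3: this contradicts the divisibility constraint — 3 is not a multiple of 5.
  • If x = 1: with x = 1, writing y = 5y', every remaining term of the linear equation is divisible by 2, so the left side is ≡ 0 (mod 2); but the right side -19 ≡ 1 (mod 2). No integers can satisfy it.
Both branches are infeasible, so the system has no integer solution.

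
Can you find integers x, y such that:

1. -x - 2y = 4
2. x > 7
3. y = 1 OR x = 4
No

The full constraint system is jointly infeasible over the integers. Each constraint and what it forces:

  - -x - 2y = 4: is a linear equation tying the variables together
  - x > 7: bounds one variable relative to a constant
  - y = 1 OR x = 4: forces a choice: either y = 1 or x = 4

Split on the disjunction (y = 1 OR x = 4):
  • If y = 1: the equation forces x = -6, which contradicts the bound x ≥ 8.
  • If x = 4: this contradicts the bound x ≥ 8.
Both branches are infeasible, so the system has no integer solution.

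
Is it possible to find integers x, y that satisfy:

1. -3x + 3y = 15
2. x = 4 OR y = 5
Yes

Take x = 0, y = 5. Substituting into each constraint:
  (1) -3(0) + 3(5) = 15 ✓
  (2) y = 5, target 5 ✓ (second branch holds)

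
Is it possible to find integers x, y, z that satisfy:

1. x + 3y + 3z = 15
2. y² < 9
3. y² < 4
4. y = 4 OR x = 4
No

A contradictory subset is {x + 3y + 3z = 15, y² < 4, y = 4 OR x = 4}. No integer assignment can satisfy these jointly:

  - x + 3y + 3z = 15: is a linear equation tying the variables together
  - y² < 4: restricts y to |y| ≤ 1
  - y = 4 OR x = 4: forces a choice: either y = 4 or x = 4

Split on the disjunction (y = 4 OR x = 4):
  • If y = 4: this contradicts y² < 4, which requires |y| ≤ 1.
  • If x = 4: with x = 4, every remaining term of the linear equation is divisible by 3, so the left side is ≡ 0 (mod 3); but the right side 11 ≡ 2 (mod 3). No integers can satisfy it.
Both branches are infeasible, so the system has no integer solution.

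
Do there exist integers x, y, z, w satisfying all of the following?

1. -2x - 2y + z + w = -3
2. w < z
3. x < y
Yes

Take x = 0, y = 1, z = 0, w = -1. Substituting into each constraint:
  (1) -2(0) - 2(1) + 0 + (-1) = -3 ✓
  (2) -1 < 0 ✓
  (3) 0 < 1 ✓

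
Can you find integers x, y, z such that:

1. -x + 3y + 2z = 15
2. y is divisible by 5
Yes

Take x = -15, y = 0, z = 0. Substituting into each constraint:
  (1) 15 + 3(0) + 2(0) = 15 ✓
  (2) 0 = 5 × 0, remainder 0 ✓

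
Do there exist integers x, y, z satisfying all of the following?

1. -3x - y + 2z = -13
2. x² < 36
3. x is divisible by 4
Yes

Take x = 0, y = 1, z = -6. Substituting into each constraint:
  (1) -3(0) + (-1) + 2(-6) = -13 ✓
  (2) x² = (0)² = 0, and 0 < 36 ✓
  (3) 0 = 4 × 0, remainder 0 ✓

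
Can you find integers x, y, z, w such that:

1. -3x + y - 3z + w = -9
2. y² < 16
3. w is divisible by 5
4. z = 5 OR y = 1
Yes

Take x = -2, y = 0, z = 5, w = 0. Substituting into each constraint:
  (1) -3(-2) + 0 - 3(5) + 0 = -9 ✓
  (2) y² = (0)² = 0, and 0 < 16 ✓
  (3) 0 = 5 × 0, remainder 0 ✓
  (4) z = 5, target 5 ✓ (first branch holds)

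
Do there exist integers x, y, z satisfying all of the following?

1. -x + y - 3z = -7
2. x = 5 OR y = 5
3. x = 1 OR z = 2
Yes

Take x = 5, y = 4, z = 2. Substituting into each constraint:
  (1) (-5) + 4 - 3(2) = -7 ✓
  (2) x = 5, target 5 ✓ (first branch holds)
  (3) z = 2, target 2 ✓ (second branch holds)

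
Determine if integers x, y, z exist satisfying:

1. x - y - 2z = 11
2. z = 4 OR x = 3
Yes

Take x = 19, y = 0, z = 4. Substituting into each constraint:
  (1) 19 + 0 - 2(4) = 11 ✓
  (2) z = 4, target 4 ✓ (first branch holds)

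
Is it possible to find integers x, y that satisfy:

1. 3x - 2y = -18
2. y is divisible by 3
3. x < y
Yes

Take x = -6, y = 0. Substituting into each constraint:
  (1) 3(-6) - 2(0) = -18 ✓
  (2) 0 = 3 × 0, remainder 0 ✓
  (3) -6 < 0 ✓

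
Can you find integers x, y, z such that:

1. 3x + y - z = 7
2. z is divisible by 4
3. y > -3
Yes

Take x = 0, y = 7, z = 0. Substituting into each constraint:
  (1) 3(0) + 7 + 0 = 7 ✓
  (2) 0 = 4 × 0, remainder 0 ✓
  (3) 7 > -3 ✓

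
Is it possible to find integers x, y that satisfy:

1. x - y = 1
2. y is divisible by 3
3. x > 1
Yes

Take x = 4, y = 3. Substituting into each constraint:
  (1) 4 + (-3) = 1 ✓
  (2) 3 = 3 × 1, remainder 0 ✓
  (3) 4 > 1 ✓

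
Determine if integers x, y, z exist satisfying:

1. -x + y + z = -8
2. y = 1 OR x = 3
Yes

Take x = 3, y = 0, z = -5. Substituting into each constraint:
  (1) (-3) + 0 + (-5) = -8 ✓
  (2) x = 3, target 3 ✓ (second branch holds)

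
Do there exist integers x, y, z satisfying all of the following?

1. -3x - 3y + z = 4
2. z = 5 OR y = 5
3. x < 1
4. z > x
Yes

Take x = -9, y = 5, z = -8. Substituting into each constraint:
  (1) -3(-9) - 3(5) + (-8) = 4 ✓
  (2) y = 5, target 5 ✓ (second branch holds)
  (3) -9 < 1 ✓
  (4) -8 > -9 ✓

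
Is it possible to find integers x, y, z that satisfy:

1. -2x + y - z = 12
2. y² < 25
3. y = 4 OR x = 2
Yes

Take x = 2, y = 0, z = -16. Substituting into each constraint:
  (1) -2(2) + 0 + 16 = 12 ✓
  (2) y² = (0)² = 0, and 0 < 25 ✓
  (3) x = 2, target 2 ✓ (second branch holds)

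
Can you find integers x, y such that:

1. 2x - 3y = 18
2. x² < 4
Yes

Take x = 0, y = -6. Substituting into each constraint:
  (1) 2(0) - 3(-6) = 18 ✓
  (2) x² = (0)² = 0, and 0 < 4 ✓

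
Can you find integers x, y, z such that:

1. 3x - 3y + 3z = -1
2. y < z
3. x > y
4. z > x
No

Even the single constraint (3x - 3y + 3z = -1) is infeasible over the integers.

  - 3x - 3y + 3z = -1: every term on the left is divisible by 3, so the LHS ≡ 0 (mod 3), but the RHS -1 is not — no integer solution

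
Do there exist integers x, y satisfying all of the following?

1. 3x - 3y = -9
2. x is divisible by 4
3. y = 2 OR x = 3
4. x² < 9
No

The full constraint system is jointly infeasible over the integers. Each constraint and what it forces:

  - 3x - 3y = -9: is a linear equation tying the variables together
  - x is divisible by 4: restricts x to multiples of 4
  - y = 2 OR x = 3: forces a choice: either y = 2 or x = 3
  - x² < 9: restricts x to |x| ≤ 2

Split on the disjunction (y = 2 OR x = 3):
  • If y = 2: with y = 2, writing x = 4x', every remaining term of the linear equation is divisible by 12, so the left side is ≡ 0 (mod 12); but the right side -3 ≡ 9 (mod 12). No integers can satisfy it.
  • If x = 3: this contradicts the divisibility constraint — 3 is not a multiple of 4.
Both branches are infeasible, so the system has no integer solution.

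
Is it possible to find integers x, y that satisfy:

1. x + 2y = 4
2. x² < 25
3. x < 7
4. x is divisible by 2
Yes

Take x = 0, y = 2. Substituting into each constraint:
  (1) 0 + 2(2) = 4 ✓
  (2) x² = (0)² = 0, and 0 < 25 ✓
  (3) 0 < 7 ✓
  (4) 0 = 2 × 0, remainder 0 ✓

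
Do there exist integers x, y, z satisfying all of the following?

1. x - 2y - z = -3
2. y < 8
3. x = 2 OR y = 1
Yes

Take x = 2, y = 2, z = 1. Substituting into each constraint:
  (1) 2 - 2(2) + (-1) = -3 ✓
  (2) 2 < 8 ✓
  (3) x = 2, target 2 ✓ (first branch holds)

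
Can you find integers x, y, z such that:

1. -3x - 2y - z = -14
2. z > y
Yes

Take x = 4, y = 0, z = 2. Substituting into each constraint:
  (1) -3(4) - 2(0) + (-2) = -14 ✓
  (2) 2 > 0 ✓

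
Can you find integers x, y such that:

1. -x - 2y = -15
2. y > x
Yes

Take x = 3, y = 6. Substituting into each constraint:
  (1) (-3) - 2(6) = -15 ✓
  (2) 6 > 3 ✓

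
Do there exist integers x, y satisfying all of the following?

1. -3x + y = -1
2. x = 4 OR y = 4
Yes

Take x = 4, y = 11. Substituting into each constraint:
  (1) -3(4) + 11 = -1 ✓
  (2) x = 4, target 4 ✓ (first branch holds)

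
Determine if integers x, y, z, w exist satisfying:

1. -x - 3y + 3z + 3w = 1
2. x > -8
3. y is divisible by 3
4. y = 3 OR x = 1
Yes

Take x = 2, y = 3, z = 4, w = 0. Substituting into each constraint:
  (1) (-2) - 3(3) + 3(4) + 3(0) = 1 ✓
  (2) 2 > -8 ✓
  (3) 3 = 3 × 1, remainder 0 ✓
  (4) y = 3, target 3 ✓ (first branch holds)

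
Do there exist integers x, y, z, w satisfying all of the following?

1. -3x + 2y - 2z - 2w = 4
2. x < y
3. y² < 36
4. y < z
Yes

Take x = -2, y = 0, z = 1, w = 0. Substituting into each constraint:
  (1) -3(-2) + 2(0) - 2(1) - 2(0) = 4 ✓
  (2) -2 < 0 ✓
  (3) y² = (0)² = 0, and 0 < 36 ✓
  (4) 0 < 1 ✓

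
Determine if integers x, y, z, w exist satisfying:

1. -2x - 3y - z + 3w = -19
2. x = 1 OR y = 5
Yes

Take x = 0, y = 5, z = 1, w = -1. Substituting into each constraint:
  (1) -2(0) - 3(5) + (-1) + 3(-1) = -19 ✓
  (2) y = 5, target 5 ✓ (second branch holds)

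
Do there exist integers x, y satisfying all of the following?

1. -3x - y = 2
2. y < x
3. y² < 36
Yes

Take x = 0, y = -2. Substituting into each constraint:
  (1) -3(0) + 2 = 2 ✓
  (2) -2 < 0 ✓
  (3) y² = (-2)² = 4, and 4 < 36 ✓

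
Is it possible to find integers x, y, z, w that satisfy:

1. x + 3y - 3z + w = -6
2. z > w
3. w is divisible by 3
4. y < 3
Yes

Take x = 0, y = -1, z = 1, w = 0. Substituting into each constraint:
  (1) 0 + 3(-1) - 3(1) + 0 = -6 ✓
  (2) 1 > 0 ✓
  (3) 0 = 3 × 0, remainder 0 ✓
  (4) -1 < 3 ✓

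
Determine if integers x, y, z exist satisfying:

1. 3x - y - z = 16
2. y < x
Yes

Take x = 1, y = 0, z = -13. Substituting into each constraint:
  (1) 3(1) + 0 + 13 = 16 ✓
  (2) 0 < 1 ✓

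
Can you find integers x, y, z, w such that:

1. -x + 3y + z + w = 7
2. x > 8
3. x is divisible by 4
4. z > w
Yes

Take x = 12, y = 6, z = 1, w = 0. Substituting into each constraint:
  (1) (-12) + 3(6) + 1 + 0 = 7 ✓
  (2) 12 > 8 ✓
  (3) 12 = 4 × 3, remainder 0 ✓
  (4) 1 > 0 ✓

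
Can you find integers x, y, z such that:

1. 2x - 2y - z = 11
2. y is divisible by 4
Yes

Take x = 6, y = 0, z = 1. Substituting into each constraint:
  (1) 2(6) - 2(0) + (-1) = 11 ✓
  (2) 0 = 4 × 0, remainder 0 ✓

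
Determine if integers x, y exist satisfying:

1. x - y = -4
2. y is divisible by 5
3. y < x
No

A contradictory subset is {x - y = -4, y < x}. No integer assignment can satisfy these jointly:

  - x - y = -4: is a linear equation tying the variables together
  - y < x: bounds one variable relative to another variable

From the equation, x − y = -4, i.e. x − y = -4; but x > y requires x − y ≥ 1. Contradiction.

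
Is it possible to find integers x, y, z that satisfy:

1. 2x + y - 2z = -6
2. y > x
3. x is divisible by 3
Yes

Take x = 0, y = 2, z = 4. Substituting into each constraint:
  (1) 2(0) + 2 - 2(4) = -6 ✓
  (2) 2 > 0 ✓
  (3) 0 = 3 × 0, remainder 0 ✓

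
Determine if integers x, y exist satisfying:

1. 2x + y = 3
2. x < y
Yes

Take x = 0, y = 3. Substituting into each constraint:
  (1) 2(0) + 3 = 3 ✓
  (2) 0 < 3 ✓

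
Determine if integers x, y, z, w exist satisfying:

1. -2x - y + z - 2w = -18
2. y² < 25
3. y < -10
No

A contradictory subset is {y² < 25, y < -10}. No integer assignment can satisfy these jointly:

  - y² < 25: restricts y to |y| ≤ 4
  - y < -10: bounds one variable relative to a constant

Direct contradiction: the bounds on y require y ≥ -4 and y ≤ -11 simultaneously, which is empty.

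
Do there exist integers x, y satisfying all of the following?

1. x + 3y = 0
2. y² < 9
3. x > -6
Yes

Take x = 0, y = 0. Substituting into each constraint:
  (1) 0 + 3(0) = 0 ✓
  (2) y² = (0)² = 0, and 0 < 9 ✓
  (3) 0 > -6 ✓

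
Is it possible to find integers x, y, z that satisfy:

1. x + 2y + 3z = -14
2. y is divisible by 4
Yes

Take x = 1, y = 0, z = -5. Substituting into each constraint:
  (1) 1 + 2(0) + 3(-5) = -14 ✓
  (2) 0 = 4 × 0, remainder 0 ✓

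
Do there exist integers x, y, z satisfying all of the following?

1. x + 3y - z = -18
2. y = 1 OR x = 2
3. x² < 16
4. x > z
Yes

Take x = 2, y = -7, z = -1. Substituting into each constraint:
  (1) 2 + 3(-7) + 1 = -18 ✓
  (2) x = 2, target 2 ✓ (second branch holds)
  (3) x² = (2)² = 4, and 4 < 16 ✓
  (4) 2 > -1 ✓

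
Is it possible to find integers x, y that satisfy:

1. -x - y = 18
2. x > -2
Yes

Take x = 0, y = -18. Substituting into each constraint:
  (1) 0 + 18 = 18 ✓
  (2) 0 > -2 ✓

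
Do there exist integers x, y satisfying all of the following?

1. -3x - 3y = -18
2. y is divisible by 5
Yes

Take x = 6, y = 0. Substituting into each constraint:
  (1) -3(6) - 3(0) = -18 ✓
  (2) 0 = 5 × 0, remainder 0 ✓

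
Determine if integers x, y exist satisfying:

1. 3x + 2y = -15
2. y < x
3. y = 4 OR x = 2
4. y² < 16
No

A contradictory subset is {3x + 2y = -15, y < x, y = 4 OR x = 2}. No integer assignment can satisfy these jointly:

  - 3x + 2y = -15: is a linear equation tying the variables together
  - y < x: bounds one variable relative to another variable
  - y = 4 OR x = 2: forces a choice: either y = 4 or x = 2

Split on the disjunction (y = 4 OR x = 2):
  • If y = 4: with y = 4, every remaining term of the linear equation is divisible by 3, so the left side is ≡ 0 (mod 3); but the right side -23 ≡ 1 (mod 3). No integers can satisfy it.
  • If x = 2: with x = 2, every remaining term of the linear equation is divisible by 2, so the left side is ≡ 0 (mod 2); but the right side -21 ≡ 1 (mod 2). No integers can satisfy it.
Both branches are infeasible, so the system has no integer solution.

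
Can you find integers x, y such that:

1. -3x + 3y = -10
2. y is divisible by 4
No

Even the single constraint (-3x + 3y = -10) is infeasible over the integers.

  - -3x + 3y = -10: every term on the left is divisible by 3, so the LHS ≡ 0 (mod 3), but the RHS -10 is not — no integer solution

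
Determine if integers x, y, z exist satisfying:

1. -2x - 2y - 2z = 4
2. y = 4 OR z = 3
Yes

Take x = -10, y = 5, z = 3. Substituting into each constraint:
  (1) -2(-10) - 2(5) - 2(3) = 4 ✓
  (2) z = 3, target 3 ✓ (second branch holds)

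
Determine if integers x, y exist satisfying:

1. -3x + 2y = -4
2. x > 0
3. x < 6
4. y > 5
No

A contradictory subset is {-3x + 2y = -4, x < 6, y > 5}. No integer assignment can satisfy these jointly:

  - -3x + 2y = -4: is a linear equation tying the variables together
  - x < 6: bounds one variable relative to a constant
  - y > 5: bounds one variable relative to a constant

Range argument: with x ∈ [−∞, 5], y ∈ [6, ∞], the left side of the equation is at least -3, but the right side is -4 < -3. No integer solution exists.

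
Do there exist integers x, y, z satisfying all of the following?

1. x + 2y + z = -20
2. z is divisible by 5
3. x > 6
Yes

Take x = 8, y = -14, z = 0. Substituting into each constraint:
  (1) 8 + 2(-14) + 0 = -20 ✓
  (2) 0 = 5 × 0, remainder 0 ✓
  (3) 8 > 6 ✓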